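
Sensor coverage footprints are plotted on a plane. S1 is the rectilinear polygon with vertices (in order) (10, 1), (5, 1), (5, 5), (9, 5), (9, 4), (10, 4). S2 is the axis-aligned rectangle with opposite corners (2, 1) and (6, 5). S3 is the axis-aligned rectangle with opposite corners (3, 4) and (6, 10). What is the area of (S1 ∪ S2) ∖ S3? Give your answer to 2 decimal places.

|S1 ∪ S2| = 31.
|(S1 ∪ S2) ∩ S3| = 3.
|(S1 ∪ S2) ∖ S3| = 31 − 3 = 28.00.

28.00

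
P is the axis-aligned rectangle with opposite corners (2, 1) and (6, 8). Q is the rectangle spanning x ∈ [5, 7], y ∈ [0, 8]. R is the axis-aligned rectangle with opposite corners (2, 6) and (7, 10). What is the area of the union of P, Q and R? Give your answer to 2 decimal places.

By inclusion–exclusion:
Individual areas: |P| = 28, |Q| = 16, |R| = 20.
|P∩Q|: x∈[5,6], y∈[1,8] → 1·7 = 7.
|P∩R|: x∈[2,6], y∈[6,8] → 4·2 = 8.
|Q∩R|: x∈[5,7], y∈[6,8] → 2·2 = 4.
|P∩Q∩R| = 2.
|P ∪ Q ∪ R| = 64 − 19 + 2 = 47.00.

47.00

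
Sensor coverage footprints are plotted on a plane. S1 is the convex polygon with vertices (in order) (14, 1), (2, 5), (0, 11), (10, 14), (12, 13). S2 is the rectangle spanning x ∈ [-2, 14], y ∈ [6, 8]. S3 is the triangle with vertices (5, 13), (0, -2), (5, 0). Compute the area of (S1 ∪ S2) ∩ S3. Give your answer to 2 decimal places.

The region (S1 ∪ S2) ∩ S3 is the polygon with vertices (5,12.5), (5,4), (2.3,4.9), (4.815,12.444).
By the shoelace formula its area is 12.10.

12.10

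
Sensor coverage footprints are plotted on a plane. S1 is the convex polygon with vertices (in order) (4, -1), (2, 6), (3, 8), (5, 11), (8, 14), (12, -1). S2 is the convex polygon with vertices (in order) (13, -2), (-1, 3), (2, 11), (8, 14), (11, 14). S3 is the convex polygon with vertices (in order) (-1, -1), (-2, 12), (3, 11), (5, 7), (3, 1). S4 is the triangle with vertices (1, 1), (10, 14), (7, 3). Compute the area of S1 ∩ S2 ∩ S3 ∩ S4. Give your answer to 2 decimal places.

The intersection is the polygon with vertices (3.25,1.75), (3.217,1.739), (2.719,3.483), (4.857,6.571).
By the shoelace formula its area is 2.70.

2.70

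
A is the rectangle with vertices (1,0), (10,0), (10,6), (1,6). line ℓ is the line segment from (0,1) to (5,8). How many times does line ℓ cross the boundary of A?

The segment meets the boundary at (3.571,6), (1,2.4).

2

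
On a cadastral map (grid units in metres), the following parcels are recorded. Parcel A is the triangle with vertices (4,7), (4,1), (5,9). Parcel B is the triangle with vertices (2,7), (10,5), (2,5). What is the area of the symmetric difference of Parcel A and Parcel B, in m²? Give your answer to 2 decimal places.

9.33

|Parcel A| = 3, |Parcel B| = 8, |Parcel A∩Parcel B| = 0.8333.
|Parcel A △ Parcel B| = |Parcel A| + |Parcel B| − 2·|Parcel A∩Parcel B| = 3 + 8 − 1.6667 = 9.33.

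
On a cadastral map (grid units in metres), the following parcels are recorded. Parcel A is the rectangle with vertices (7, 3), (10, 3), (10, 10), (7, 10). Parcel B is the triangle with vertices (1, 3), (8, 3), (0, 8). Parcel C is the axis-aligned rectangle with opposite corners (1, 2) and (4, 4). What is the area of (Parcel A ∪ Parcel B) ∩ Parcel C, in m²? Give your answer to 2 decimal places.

3.00

The region (Parcel A ∪ Parcel B) ∩ Parcel C is the polygon with vertices (1,3), (1,4), (4,4), (4,3).
By the shoelace formula its area is 3.00.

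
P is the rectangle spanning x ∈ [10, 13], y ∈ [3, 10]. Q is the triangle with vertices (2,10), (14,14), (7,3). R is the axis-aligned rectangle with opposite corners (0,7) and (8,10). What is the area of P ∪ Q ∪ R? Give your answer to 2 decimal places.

By inclusion–exclusion:
Individual areas: |P| = 21, |Q| = 52, |R| = 24.
|P∩Q| = 1.6623.
|P∩R| = 0 (no overlap).
|Q∩R| = 14.7857.
|P∩Q∩R| = 0.
|P ∪ Q ∪ R| = 97 − 16.4481 + 0 = 80.55.

80.55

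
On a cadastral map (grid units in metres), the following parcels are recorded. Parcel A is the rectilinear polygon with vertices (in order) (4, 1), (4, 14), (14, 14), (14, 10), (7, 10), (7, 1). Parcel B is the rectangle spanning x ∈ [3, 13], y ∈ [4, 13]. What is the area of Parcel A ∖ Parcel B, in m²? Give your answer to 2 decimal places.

22.00

|Parcel A| = 67, |Parcel A∩Parcel B| = 45.
|Parcel A ∖ Parcel B| = |Parcel A| − |Parcel A∩Parcel B| = 67 − 45 = 22.00.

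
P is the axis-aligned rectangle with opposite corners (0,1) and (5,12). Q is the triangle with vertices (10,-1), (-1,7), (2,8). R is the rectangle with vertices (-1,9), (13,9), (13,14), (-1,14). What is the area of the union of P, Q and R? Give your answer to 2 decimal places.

By inclusion–exclusion:
Individual areas: |P| = 55, |Q| = 17.5, |R| = 70.
|P∩Q| = 11.9981.
|P∩R|: x∈[0,5], y∈[9,12] → 5·3 = 15.
|Q∩R| = 0.
|P∩Q∩R| = 0.
|P ∪ Q ∪ R| = 142.5 − 26.9981 + 0 = 115.50.

115.50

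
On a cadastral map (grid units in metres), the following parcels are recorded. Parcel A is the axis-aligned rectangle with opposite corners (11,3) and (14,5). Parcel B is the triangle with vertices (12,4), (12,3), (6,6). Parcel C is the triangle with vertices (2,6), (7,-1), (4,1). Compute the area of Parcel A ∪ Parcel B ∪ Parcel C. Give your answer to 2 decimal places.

13.58

By inclusion–exclusion:
Individual areas: |Parcel A| = 6, |Parcel B| = 3, |Parcel C| = 5.5.
|Parcel A∩Parcel B| = 0.9167.
|Parcel A∩Parcel C| = 0.
|Parcel B∩Parcel C| = 0.
|Parcel A∩Parcel B∩Parcel C| = 0.
|Parcel A ∪ Parcel B ∪ Parcel C| = 14.5 − 0.9167 + 0 = 13.58.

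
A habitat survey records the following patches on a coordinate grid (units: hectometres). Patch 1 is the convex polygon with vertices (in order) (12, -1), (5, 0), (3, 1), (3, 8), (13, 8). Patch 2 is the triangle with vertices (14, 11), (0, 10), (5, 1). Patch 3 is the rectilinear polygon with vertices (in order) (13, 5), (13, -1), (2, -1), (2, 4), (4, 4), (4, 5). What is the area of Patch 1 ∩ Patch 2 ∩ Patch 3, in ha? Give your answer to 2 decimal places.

10.70

The intersection is the polygon with vertices (5,1), (3.333,4), (4,4), (4,5), (8.6,5).
By the shoelace formula its area is 10.70.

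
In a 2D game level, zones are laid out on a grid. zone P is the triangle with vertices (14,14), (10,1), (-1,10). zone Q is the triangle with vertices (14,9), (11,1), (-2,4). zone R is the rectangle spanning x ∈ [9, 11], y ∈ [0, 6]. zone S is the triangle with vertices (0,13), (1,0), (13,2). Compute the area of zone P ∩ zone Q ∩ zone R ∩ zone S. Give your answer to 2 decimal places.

The intersection is the polygon with vertices (9,1.818), (9,5.385), (10.864,3.808), (10.162,1.527), (9.492,1.415).
By the shoelace formula its area is 4.91.

4.91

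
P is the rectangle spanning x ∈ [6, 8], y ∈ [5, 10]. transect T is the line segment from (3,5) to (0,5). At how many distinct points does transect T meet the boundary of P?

0

The segment lies entirely outside P and never meets its boundary.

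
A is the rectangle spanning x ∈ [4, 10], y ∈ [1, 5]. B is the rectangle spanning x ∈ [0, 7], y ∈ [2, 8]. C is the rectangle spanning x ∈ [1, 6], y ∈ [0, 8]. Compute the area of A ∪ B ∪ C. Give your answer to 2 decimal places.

65.00

By inclusion–exclusion:
Individual areas: |A| = 24, |B| = 42, |C| = 40.
|A∩B|: x∈[4,7], y∈[2,5] → 3·3 = 9.
|A∩C|: x∈[4,6], y∈[1,5] → 2·4 = 8.
|B∩C|: x∈[1,6], y∈[2,8] → 5·6 = 30.
|A∩B∩C| = 6.
|A ∪ B ∪ C| = 106 − 47 + 6 = 65.00.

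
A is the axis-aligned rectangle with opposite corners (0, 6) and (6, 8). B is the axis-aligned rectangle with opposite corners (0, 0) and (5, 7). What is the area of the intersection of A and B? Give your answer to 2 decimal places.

|A∩B|: x∈[0,5], y∈[6,7] → 5·1 = 5.

5.00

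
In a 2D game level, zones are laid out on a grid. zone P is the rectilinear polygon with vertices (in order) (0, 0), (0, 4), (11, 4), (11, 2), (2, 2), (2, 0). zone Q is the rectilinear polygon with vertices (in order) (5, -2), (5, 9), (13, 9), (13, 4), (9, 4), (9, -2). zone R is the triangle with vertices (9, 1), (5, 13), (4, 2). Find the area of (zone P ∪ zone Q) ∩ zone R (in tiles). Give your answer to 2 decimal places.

21.55

The region (zone P ∪ zone Q) ∩ zone R is the polygon with vertices (5,4), (5,9), (6.333,9), (9,1), (5,1.8), (5,2), (4,2), (4.182,4).
By the shoelace formula its area is 21.55.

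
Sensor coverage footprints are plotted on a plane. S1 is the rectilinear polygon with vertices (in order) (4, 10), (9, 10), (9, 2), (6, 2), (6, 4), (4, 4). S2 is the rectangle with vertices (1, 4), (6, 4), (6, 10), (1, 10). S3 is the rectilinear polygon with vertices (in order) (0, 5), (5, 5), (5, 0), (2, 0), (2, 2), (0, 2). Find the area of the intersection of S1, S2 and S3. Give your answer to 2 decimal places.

1.00

The intersection is the polygon with vertices (4,4), (4,5), (5,5), (5,4).
By the shoelace formula its area is 1.00.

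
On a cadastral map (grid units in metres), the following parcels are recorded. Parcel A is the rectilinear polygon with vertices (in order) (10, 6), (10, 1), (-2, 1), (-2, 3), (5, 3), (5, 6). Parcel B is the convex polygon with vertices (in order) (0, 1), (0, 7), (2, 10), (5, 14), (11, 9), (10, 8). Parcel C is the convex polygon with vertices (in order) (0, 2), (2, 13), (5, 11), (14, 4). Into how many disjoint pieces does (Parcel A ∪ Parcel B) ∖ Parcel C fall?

2

(Parcel A ∪ Parcel B) ∖ Parcel C splits into 2 disjoint pieces (area 24.2679, area 17.2049).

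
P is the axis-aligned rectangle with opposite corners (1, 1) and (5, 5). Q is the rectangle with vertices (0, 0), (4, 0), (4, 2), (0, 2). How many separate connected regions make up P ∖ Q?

P ∖ Q is a single connected region.

1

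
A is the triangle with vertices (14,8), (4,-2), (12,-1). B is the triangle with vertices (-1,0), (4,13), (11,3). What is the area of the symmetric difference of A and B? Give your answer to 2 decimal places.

101.81

|A| = 35, |B| = 70.5, |A∩B| = 1.8431.
|A △ B| = |A| + |B| − 2·|A∩B| = 35 + 70.5 − 3.6863 = 101.81.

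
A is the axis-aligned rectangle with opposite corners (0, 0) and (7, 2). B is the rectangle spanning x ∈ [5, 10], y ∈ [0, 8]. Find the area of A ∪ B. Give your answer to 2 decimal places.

50.00

By inclusion–exclusion:
Individual areas: |A| = 14, |B| = 40.
|A∩B|: x∈[5,7], y∈[0,2] → 2·2 = 4.
|A ∪ B| = 54 − 4 = 50.00.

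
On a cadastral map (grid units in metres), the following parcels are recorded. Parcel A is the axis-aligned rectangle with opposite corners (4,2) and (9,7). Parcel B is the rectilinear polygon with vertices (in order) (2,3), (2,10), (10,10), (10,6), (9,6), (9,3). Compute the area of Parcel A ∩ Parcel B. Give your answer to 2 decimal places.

The intersection is the polygon with vertices (9,3), (4,3), (4,7), (9,7), (9,6).
By the shoelace formula its area is 20.00.

20.00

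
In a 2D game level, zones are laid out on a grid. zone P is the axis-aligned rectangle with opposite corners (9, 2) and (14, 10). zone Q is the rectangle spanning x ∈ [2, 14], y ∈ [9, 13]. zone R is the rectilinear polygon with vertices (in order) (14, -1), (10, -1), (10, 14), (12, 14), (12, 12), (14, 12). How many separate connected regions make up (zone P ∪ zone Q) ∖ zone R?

(zone P ∪ zone Q) ∖ zone R splits into 2 disjoint pieces (area 39, area 2).

2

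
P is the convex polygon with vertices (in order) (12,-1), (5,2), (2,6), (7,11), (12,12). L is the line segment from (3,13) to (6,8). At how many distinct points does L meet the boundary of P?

1

The segment meets the boundary at (5.25,9.25).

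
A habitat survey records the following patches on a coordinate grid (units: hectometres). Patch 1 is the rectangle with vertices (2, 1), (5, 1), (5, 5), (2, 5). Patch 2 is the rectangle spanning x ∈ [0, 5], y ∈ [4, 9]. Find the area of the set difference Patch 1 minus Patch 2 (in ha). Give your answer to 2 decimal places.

|Patch 1∩Patch 2|: x∈[2,5], y∈[4,5] → 3·1 = 3.
|Patch 1| = 12.
|Patch 1 ∖ Patch 2| = |Patch 1| − |Patch 1∩Patch 2| = 12 − 3 = 9.00.

9.00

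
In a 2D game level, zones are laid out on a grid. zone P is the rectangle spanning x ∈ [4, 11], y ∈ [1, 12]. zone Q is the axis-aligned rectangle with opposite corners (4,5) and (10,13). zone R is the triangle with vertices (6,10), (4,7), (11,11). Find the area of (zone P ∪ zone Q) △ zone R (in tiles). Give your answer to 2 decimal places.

76.50

|zone P ∪ zone Q| = 83.
|(zone P ∪ zone Q) ∩ zone R| = 6.5.
|(zone P ∪ zone Q) △ zone R| = 83 + 6.5 − 13 = 76.50.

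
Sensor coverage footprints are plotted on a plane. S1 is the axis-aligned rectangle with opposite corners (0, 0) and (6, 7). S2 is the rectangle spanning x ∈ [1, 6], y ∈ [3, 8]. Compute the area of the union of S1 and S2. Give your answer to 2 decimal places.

47.00

By inclusion–exclusion:
Individual areas: |S1| = 42, |S2| = 25.
|S1∩S2|: x∈[1,6], y∈[3,7] → 5·4 = 20.
|S1 ∪ S2| = 67 − 20 = 47.00.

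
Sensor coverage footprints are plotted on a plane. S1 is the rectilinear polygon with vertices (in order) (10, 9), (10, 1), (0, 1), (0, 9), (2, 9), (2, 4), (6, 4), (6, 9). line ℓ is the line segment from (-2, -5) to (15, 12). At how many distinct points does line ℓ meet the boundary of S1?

2

The segment meets the boundary at (10,7), (4,1).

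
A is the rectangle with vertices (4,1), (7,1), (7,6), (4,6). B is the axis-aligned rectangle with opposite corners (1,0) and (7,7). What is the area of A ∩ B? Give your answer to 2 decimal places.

|A∩B|: x∈[4,7], y∈[1,6] → 3·5 = 15.

15.00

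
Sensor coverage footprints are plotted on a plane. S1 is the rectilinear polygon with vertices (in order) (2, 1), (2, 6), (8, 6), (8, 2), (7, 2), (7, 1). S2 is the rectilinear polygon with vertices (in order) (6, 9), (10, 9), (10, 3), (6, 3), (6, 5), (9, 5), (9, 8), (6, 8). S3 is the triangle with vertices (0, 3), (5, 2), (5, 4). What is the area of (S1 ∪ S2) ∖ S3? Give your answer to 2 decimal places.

35.80

|S1 ∪ S2| = 40.
|(S1 ∪ S2) ∩ S3| = 4.2.
|(S1 ∪ S2) ∖ S3| = 40 − 4.2 = 35.80.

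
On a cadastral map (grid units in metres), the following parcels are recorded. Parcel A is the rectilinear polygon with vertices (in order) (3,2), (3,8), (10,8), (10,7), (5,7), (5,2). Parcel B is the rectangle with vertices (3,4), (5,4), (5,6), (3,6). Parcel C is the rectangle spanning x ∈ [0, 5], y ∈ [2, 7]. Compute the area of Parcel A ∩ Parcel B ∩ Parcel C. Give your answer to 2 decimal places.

The intersection is the polygon with vertices (5,6), (5,4), (3,4), (3,6).
By the shoelace formula its area is 4.00.

4.00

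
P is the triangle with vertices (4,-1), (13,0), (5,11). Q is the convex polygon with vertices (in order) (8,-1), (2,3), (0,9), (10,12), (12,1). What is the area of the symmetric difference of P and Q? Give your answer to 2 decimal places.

|P| = 53.5, |Q| = 100, |P∩Q| = 46.7766.
|P △ Q| = |P| + |Q| − 2·|P∩Q| = 53.5 + 100 − 93.5531 = 59.95.

59.95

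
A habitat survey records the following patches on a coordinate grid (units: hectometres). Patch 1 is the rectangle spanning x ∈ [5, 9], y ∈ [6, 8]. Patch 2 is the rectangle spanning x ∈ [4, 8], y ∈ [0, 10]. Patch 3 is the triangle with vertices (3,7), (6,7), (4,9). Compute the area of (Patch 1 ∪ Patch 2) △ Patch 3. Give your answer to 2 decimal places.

|Patch 1 ∪ Patch 2| = 42.
|(Patch 1 ∪ Patch 2) ∩ Patch 3| = 2.
|(Patch 1 ∪ Patch 2) △ Patch 3| = 42 + 3 − 4 = 41.00.

41.00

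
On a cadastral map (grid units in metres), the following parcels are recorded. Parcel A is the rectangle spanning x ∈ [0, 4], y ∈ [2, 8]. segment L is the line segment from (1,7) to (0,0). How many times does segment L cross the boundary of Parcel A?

1

The segment meets the boundary at (0.286,2).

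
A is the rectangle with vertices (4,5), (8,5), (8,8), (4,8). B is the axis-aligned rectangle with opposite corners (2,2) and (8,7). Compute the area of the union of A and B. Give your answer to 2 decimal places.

34.00

By inclusion–exclusion:
Individual areas: |A| = 12, |B| = 30.
|A∩B|: x∈[4,8], y∈[5,7] → 4·2 = 8.
|A ∪ B| = 42 − 8 = 34.00.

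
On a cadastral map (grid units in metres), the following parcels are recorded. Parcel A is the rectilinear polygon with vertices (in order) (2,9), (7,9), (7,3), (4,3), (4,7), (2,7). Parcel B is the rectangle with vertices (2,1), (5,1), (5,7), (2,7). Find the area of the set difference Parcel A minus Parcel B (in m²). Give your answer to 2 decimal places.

18.00

|Parcel A| = 22, |Parcel A∩Parcel B| = 4.
|Parcel A ∖ Parcel B| = |Parcel A| − |Parcel A∩Parcel B| = 22 − 4 = 18.00.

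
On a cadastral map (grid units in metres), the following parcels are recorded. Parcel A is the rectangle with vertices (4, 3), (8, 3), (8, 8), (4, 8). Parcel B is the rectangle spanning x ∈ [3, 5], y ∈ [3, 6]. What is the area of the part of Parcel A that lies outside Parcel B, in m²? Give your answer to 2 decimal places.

|Parcel A∩Parcel B|: x∈[4,5], y∈[3,6] → 1·3 = 3.
|Parcel A| = 20.
|Parcel A ∖ Parcel B| = |Parcel A| − |Parcel A∩Parcel B| = 20 − 3 = 17.00.

17.00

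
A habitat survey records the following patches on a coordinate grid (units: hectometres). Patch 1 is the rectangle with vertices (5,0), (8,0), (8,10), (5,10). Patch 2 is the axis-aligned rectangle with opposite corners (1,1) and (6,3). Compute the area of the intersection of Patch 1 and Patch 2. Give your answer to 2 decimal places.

2.00

|Patch 1∩Patch 2|: x∈[5,6], y∈[1,3] → 1·2 = 2.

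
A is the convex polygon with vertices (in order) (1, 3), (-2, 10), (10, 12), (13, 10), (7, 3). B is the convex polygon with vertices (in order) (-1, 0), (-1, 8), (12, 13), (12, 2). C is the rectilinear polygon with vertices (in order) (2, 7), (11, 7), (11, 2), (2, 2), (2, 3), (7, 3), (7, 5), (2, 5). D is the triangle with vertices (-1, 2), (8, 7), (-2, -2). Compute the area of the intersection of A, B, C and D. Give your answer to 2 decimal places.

1.38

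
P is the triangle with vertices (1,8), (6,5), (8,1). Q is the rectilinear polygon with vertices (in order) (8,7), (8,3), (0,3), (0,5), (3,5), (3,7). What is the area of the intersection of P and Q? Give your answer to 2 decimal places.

5.20

The intersection is the polygon with vertices (6,5), (7,3), (6,3), (3,6), (3,6.8).
By the shoelace formula its area is 5.20.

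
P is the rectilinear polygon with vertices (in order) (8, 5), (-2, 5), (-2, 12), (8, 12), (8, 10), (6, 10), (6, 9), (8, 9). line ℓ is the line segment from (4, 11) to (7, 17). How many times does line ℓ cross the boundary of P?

1

The segment meets the boundary at (4.5,12).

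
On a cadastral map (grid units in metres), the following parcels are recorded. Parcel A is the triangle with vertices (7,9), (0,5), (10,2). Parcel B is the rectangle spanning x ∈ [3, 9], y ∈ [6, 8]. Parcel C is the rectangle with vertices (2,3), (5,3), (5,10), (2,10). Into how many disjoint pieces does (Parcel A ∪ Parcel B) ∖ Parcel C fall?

(Parcel A ∪ Parcel B) ∖ Parcel C splits into 2 disjoint pieces (area 21.9107, area 1.7429).

2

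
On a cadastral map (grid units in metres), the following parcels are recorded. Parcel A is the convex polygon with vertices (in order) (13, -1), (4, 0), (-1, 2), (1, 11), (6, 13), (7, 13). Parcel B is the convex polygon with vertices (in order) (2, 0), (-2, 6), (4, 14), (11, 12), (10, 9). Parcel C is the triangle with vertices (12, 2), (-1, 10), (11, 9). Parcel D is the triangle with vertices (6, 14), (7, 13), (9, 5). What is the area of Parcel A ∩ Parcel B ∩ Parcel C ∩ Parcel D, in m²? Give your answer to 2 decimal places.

The intersection is the polygon with vertices (7.936,9.255), (8.439,7.244), (8.303,7.091), (7.571,9.286).
By the shoelace formula its area is 0.56.

0.56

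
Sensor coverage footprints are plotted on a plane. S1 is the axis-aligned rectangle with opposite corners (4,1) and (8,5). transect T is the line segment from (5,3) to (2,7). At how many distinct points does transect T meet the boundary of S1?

1

The segment meets the boundary at (4,4.333).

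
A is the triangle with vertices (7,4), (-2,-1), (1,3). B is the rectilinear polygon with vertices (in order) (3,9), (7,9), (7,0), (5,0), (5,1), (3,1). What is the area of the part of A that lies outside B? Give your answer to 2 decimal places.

7.39

|A| = 10.5, |A∩B| = 3.1111.
|A ∖ B| = |A| − |A∩B| = 10.5 − 3.1111 = 7.39.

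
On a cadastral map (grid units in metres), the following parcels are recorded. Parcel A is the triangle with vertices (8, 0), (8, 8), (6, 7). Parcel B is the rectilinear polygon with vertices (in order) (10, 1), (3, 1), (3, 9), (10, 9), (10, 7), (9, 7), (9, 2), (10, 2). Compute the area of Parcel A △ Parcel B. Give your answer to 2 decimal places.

43.29

|Parcel A| = 8, |Parcel B| = 51, |Parcel A∩Parcel B| = 7.8571.
|Parcel A △ Parcel B| = |Parcel A| + |Parcel B| − 2·|Parcel A∩Parcel B| = 8 + 51 − 15.7143 = 43.29.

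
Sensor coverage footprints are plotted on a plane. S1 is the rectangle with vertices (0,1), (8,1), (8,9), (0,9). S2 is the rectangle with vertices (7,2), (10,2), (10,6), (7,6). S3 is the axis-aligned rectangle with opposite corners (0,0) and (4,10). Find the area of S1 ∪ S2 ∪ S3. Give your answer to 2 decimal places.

By inclusion–exclusion:
Individual areas: |S1| = 64, |S2| = 12, |S3| = 40.
|S1∩S2|: x∈[7,8], y∈[2,6] → 1·4 = 4.
|S1∩S3|: x∈[0,4], y∈[1,9] → 4·8 = 32.
|S2∩S3| = 0 (no overlap).
|S1∩S2∩S3| = 0.
|S1 ∪ S2 ∪ S3| = 116 − 36 + 0 = 80.00.

80.00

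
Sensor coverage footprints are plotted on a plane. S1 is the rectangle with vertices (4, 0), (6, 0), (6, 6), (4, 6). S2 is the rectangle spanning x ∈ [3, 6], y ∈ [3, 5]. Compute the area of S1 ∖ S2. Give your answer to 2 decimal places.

8.00

|S1∩S2|: x∈[4,6], y∈[3,5] → 2·2 = 4.
|S1| = 12.
|S1 ∖ S2| = |S1| − |S1∩S2| = 12 − 4 = 8.00.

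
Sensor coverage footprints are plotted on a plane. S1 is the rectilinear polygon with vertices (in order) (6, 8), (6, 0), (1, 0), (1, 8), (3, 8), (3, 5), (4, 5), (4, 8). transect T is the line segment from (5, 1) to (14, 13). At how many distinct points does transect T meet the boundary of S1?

1

The segment meets the boundary at (6,2.333).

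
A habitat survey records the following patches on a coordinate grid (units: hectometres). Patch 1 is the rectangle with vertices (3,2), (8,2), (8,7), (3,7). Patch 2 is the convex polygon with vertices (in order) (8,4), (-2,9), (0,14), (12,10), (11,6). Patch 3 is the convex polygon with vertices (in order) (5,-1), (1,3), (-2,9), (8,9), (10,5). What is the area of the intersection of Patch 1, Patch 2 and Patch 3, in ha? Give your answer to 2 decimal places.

8.75

The intersection is the polygon with vertices (8,7), (8,4), (3,6.5), (3,7).
By the shoelace formula its area is 8.75.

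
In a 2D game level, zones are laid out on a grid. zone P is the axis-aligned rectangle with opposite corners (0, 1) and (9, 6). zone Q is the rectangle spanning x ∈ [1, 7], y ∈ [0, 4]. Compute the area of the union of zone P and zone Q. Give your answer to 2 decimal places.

By inclusion–exclusion:
Individual areas: |zone P| = 45, |zone Q| = 24.
|zone P∩zone Q|: x∈[1,7], y∈[1,4] → 6·3 = 18.
|zone P ∪ zone Q| = 69 − 18 = 51.00.

51.00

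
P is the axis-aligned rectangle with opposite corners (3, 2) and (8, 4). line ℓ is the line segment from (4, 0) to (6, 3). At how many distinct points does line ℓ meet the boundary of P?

The segment meets the boundary at (5.333,2).

1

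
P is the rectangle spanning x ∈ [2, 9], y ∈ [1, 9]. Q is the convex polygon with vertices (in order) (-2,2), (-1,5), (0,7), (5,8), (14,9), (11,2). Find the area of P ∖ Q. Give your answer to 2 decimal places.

14.01

|P| = 56, |P∩Q| = 41.9889.
|P ∖ Q| = |P| − |P∩Q| = 56 − 41.9889 = 14.01.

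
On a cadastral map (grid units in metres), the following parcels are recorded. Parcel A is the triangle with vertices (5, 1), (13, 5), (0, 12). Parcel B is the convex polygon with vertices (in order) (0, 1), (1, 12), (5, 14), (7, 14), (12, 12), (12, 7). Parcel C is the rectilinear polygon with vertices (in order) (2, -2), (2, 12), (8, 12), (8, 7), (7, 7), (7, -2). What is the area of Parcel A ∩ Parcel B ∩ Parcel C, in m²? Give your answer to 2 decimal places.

26.79

The intersection is the polygon with vertices (4.074,3.037), (2,7.6), (2,10.923), (8,7.692), (8,7), (7,7), (7,4.5).
By the shoelace formula its area is 26.79.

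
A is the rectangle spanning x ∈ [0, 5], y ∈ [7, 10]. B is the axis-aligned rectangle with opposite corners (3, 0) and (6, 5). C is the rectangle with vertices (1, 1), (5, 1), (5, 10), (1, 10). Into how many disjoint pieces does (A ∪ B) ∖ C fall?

(A ∪ B) ∖ C splits into 2 disjoint pieces (area 3, area 7).

2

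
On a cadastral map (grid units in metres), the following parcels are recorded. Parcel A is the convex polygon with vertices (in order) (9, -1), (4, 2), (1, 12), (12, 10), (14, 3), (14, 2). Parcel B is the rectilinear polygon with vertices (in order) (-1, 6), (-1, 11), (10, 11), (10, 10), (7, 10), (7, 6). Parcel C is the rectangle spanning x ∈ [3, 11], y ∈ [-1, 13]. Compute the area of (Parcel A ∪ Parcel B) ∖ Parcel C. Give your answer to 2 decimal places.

41.34

|Parcel A ∪ Parcel B| = 124.3636.
|(Parcel A ∪ Parcel B) ∩ Parcel C| = 83.0197.
|(Parcel A ∪ Parcel B) ∖ Parcel C| = 124.3636 − 83.0197 = 41.34.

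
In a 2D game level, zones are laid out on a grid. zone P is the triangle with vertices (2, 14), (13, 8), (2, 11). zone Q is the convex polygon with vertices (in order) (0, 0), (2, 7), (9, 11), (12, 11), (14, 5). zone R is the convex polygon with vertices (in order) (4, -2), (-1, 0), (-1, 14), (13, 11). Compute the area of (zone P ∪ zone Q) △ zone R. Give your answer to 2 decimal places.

|zone P ∪ zone Q| = 96.4591.
|(zone P ∪ zone Q) ∩ zone R| = 76.5849.
|(zone P ∪ zone Q) △ zone R| = 96.4591 + 139.5 − 153.1698 = 82.79.

82.79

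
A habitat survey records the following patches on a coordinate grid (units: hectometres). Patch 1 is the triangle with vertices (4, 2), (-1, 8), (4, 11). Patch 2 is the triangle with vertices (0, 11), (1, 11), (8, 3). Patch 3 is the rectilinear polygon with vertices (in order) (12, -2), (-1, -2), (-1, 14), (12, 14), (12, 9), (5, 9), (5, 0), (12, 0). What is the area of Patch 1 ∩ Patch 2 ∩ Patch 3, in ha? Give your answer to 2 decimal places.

1.63

The intersection is the polygon with vertices (4,7.571), (4,7), (1.5,9.5), (2.033,9.82).
By the shoelace formula its area is 1.63.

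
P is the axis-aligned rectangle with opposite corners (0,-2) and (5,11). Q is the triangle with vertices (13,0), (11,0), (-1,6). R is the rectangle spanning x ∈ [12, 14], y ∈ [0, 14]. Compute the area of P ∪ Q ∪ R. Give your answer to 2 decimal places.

By inclusion–exclusion:
Individual areas: |P| = 65, |Q| = 6, |R| = 28.
|P∩Q| = 1.25.
|P∩R| = 0 (no overlap).
|Q∩R| = 0.2143.
|P∩Q∩R| = 0.
|P ∪ Q ∪ R| = 99 − 1.4643 + 0 = 97.54.

97.54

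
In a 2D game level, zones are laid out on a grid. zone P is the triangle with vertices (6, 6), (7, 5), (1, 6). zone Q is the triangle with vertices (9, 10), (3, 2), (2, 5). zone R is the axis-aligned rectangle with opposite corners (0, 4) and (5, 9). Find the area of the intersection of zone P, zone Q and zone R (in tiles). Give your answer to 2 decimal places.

The intersection is the polygon with vertices (3.4,6), (5,6), (5,5.333), (2.946,5.676).
By the shoelace formula its area is 0.94.

0.94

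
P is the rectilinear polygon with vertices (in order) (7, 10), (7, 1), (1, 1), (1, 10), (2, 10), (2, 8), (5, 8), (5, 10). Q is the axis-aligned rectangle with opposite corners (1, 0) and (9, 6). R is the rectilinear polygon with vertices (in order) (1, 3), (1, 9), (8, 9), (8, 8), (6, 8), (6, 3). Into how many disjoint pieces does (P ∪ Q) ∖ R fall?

(P ∪ Q) ∖ R splits into 3 disjoint pieces (area 35, area 1, area 2).

3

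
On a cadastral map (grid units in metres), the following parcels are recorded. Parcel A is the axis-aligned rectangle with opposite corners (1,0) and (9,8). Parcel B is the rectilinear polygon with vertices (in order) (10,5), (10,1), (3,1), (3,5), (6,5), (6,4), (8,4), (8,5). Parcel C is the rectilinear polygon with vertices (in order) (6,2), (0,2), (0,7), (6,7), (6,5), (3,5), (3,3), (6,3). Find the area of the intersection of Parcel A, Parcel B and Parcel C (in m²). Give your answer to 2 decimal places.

3.00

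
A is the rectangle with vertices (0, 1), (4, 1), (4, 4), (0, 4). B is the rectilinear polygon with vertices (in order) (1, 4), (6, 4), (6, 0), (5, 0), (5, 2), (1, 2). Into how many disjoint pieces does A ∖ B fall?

1

A ∖ B is a single connected region.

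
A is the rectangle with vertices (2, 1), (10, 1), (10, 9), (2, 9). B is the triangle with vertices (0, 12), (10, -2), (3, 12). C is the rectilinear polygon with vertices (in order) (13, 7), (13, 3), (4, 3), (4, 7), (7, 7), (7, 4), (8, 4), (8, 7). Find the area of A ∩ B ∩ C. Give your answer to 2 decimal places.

5.87

The intersection is the polygon with vertices (7,4), (7.5,3), (6.429,3), (4,6.4), (4,7), (5.5,7).
By the shoelace formula its area is 5.87.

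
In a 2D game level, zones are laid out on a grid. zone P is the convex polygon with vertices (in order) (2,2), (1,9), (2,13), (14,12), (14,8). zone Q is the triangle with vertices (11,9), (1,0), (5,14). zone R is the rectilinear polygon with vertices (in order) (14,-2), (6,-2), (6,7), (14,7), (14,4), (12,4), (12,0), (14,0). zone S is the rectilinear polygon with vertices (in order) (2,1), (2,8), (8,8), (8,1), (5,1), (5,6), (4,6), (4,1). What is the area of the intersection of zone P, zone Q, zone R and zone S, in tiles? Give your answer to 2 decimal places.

3.20

The intersection is the polygon with vertices (6,7), (8,7), (8,6.3), (6,4.5).
By the shoelace formula its area is 3.20.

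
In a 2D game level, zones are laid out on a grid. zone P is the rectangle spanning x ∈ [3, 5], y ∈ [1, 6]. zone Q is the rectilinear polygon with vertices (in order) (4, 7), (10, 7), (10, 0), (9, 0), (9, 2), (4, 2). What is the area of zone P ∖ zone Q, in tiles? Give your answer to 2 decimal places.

6.00

|zone P| = 10, |zone P∩zone Q| = 4.
|zone P ∖ zone Q| = |zone P| − |zone P∩zone Q| = 10 − 4 = 6.00.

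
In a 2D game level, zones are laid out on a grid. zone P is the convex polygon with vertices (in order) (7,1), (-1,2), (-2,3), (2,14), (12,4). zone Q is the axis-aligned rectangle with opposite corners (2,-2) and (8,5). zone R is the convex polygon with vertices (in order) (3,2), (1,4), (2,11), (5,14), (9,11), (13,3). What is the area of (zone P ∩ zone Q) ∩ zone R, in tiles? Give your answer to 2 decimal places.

16.25

The region (zone P ∩ zone Q) ∩ zone R is the polygon with vertices (2,5), (8,5), (8,2.5), (3,2), (2,3).
By the shoelace formula its area is 16.25.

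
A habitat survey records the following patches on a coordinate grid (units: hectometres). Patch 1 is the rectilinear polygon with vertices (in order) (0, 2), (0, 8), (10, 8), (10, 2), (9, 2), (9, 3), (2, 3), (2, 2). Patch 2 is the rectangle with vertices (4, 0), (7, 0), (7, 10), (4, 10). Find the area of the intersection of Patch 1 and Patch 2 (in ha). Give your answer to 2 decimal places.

The intersection is the polygon with vertices (7,8), (7,3), (4,3), (4,8).
By the shoelace formula its area is 15.00.

15.00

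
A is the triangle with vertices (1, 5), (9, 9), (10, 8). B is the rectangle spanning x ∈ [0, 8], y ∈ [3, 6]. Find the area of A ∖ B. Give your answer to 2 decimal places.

5.50

|A| = 6, |A∩B| = 0.5.
|A ∖ B| = |A| − |A∩B| = 6 − 0.5 = 5.50.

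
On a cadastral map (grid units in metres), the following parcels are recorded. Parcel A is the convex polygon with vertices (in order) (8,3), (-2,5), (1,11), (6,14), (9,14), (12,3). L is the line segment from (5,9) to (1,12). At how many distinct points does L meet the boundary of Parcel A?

1

The segment meets the boundary at (1.741,11.444).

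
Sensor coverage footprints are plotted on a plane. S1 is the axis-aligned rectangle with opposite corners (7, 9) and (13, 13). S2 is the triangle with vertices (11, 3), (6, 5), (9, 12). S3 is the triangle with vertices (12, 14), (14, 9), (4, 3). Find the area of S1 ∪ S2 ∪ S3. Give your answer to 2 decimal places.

50.52

By inclusion–exclusion:
Individual areas: |S1| = 24, |S2| = 20.5, |S3| = 31.
|S1∩S2| = 2.9286.
|S1∩S3| = 12.2773.
|S2∩S3| = 10.6691.
|S1∩S2∩S3| = 0.8941.
|S1 ∪ S2 ∪ S3| = 75.5 − 25.875 + 0.8941 = 50.52.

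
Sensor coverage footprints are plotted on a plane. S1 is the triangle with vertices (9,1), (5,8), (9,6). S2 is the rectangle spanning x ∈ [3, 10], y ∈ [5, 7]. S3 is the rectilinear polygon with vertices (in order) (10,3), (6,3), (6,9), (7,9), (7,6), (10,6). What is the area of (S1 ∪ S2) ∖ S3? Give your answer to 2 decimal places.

10.61

|S1 ∪ S2| = 19.2857.
|(S1 ∪ S2) ∩ S3| = 8.6786.
|(S1 ∪ S2) ∖ S3| = 19.2857 − 8.6786 = 10.61.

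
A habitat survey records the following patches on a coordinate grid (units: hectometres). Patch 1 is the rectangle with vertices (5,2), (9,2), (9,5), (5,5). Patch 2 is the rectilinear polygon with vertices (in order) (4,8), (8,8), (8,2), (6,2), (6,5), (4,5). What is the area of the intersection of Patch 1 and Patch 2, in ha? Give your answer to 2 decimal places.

6.00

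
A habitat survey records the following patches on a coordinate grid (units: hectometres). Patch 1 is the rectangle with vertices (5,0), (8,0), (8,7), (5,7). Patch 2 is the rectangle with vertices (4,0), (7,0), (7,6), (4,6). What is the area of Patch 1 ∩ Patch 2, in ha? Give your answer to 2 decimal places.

|Patch 1∩Patch 2|: x∈[5,7], y∈[0,6] → 2·6 = 12.

12.00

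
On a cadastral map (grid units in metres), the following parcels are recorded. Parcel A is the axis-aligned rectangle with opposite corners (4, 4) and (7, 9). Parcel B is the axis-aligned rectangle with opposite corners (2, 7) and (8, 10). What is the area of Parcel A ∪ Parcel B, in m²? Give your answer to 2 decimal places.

By inclusion–exclusion:
Individual areas: |Parcel A| = 15, |Parcel B| = 18.
|Parcel A∩Parcel B|: x∈[4,7], y∈[7,9] → 3·2 = 6.
|Parcel A ∪ Parcel B| = 33 − 6 = 27.00.

27.00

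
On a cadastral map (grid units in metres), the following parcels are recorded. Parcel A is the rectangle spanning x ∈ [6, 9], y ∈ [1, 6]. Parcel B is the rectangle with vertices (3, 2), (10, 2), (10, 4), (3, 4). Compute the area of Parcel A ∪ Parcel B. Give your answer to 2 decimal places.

23.00

By inclusion–exclusion:
Individual areas: |Parcel A| = 15, |Parcel B| = 14.
|Parcel A∩Parcel B|: x∈[6,9], y∈[2,4] → 3·2 = 6.
|Parcel A ∪ Parcel B| = 29 − 6 = 23.00.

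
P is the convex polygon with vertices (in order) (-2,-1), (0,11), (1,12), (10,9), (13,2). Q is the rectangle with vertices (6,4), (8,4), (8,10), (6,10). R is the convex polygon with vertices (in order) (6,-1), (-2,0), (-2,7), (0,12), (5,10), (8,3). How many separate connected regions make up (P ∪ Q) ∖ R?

(P ∪ Q) ∖ R splits into 2 disjoint pieces (area 42.1349, area 1.4568).

2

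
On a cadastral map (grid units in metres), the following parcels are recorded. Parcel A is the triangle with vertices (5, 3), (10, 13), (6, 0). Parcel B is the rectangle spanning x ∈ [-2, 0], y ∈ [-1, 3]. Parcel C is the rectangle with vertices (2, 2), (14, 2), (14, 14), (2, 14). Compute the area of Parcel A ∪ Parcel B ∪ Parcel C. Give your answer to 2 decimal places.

153.28

By inclusion–exclusion:
Individual areas: |Parcel A| = 12.5, |Parcel B| = 8, |Parcel C| = 144.
|Parcel A∩Parcel B| = 0.
|Parcel A∩Parcel C| = 11.2179.
|Parcel B∩Parcel C| = 0 (no overlap).
|Parcel A∩Parcel B∩Parcel C| = 0.
|Parcel A ∪ Parcel B ∪ Parcel C| = 164.5 − 11.2179 + 0 = 153.28.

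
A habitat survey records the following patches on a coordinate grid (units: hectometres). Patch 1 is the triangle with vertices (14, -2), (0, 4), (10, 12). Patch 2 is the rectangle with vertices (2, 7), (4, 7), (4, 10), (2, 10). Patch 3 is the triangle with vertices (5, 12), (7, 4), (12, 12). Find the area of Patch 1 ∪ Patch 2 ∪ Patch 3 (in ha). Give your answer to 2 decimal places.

102.50

By inclusion–exclusion:
Individual areas: |Patch 1| = 86, |Patch 2| = 6, |Patch 3| = 28.
|Patch 1∩Patch 2| = 0.025.
|Patch 1∩Patch 3| = 17.4706.
|Patch 2∩Patch 3| = 0.
|Patch 1∩Patch 2∩Patch 3| = 0.
|Patch 1 ∪ Patch 2 ∪ Patch 3| = 120 − 17.4956 + 0 = 102.50.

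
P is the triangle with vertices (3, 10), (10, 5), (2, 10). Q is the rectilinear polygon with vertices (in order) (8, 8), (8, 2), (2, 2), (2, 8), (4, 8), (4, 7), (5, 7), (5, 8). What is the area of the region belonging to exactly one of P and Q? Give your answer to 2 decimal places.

36.06

|P| = 2.5, |Q| = 35, |P∩Q| = 0.7214.
|P △ Q| = |P| + |Q| − 2·|P∩Q| = 2.5 + 35 − 1.4429 = 36.06.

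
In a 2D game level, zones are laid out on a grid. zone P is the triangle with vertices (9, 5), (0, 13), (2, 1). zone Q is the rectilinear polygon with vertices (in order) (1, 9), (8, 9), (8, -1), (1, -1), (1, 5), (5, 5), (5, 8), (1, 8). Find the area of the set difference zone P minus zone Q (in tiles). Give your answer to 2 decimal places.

20.40

|zone P| = 46, |zone P∩zone Q| = 25.6032.
|zone P ∖ zone Q| = |zone P| − |zone P∩zone Q| = 46 − 25.6032 = 20.40.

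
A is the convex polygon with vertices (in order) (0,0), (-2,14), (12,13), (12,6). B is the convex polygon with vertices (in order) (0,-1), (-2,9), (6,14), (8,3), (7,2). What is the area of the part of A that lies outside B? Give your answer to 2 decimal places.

58.54

|A| = 139, |A∩B| = 80.4582.
|A ∖ B| = |A| − |A∩B| = 139 − 80.4582 = 58.54.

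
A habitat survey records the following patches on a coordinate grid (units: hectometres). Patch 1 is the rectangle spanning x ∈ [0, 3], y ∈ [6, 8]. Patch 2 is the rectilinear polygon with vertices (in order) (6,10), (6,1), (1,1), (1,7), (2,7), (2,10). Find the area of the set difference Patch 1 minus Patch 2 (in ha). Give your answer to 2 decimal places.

3.00

|Patch 1| = 6, |Patch 1∩Patch 2| = 3.
|Patch 1 ∖ Patch 2| = |Patch 1| − |Patch 1∩Patch 2| = 6 − 3 = 3.00.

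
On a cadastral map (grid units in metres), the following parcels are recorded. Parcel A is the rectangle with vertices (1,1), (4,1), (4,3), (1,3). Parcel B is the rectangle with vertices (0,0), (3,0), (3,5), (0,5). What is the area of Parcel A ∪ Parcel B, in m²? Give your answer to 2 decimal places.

17.00

By inclusion–exclusion:
Individual areas: |Parcel A| = 6, |Parcel B| = 15.
|Parcel A∩Parcel B|: x∈[1,3], y∈[1,3] → 2·2 = 4.
|Parcel A ∪ Parcel B| = 21 − 4 = 17.00.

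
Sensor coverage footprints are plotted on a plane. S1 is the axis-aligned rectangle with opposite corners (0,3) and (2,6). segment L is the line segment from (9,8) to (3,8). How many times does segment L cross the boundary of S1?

0

The segment lies entirely outside S1 and never meets its boundary.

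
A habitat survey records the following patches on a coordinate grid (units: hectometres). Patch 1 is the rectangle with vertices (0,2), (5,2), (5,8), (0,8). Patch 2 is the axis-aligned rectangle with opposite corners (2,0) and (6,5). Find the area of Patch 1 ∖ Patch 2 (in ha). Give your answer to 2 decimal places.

|Patch 1∩Patch 2|: x∈[2,5], y∈[2,5] → 3·3 = 9.
|Patch 1| = 30.
|Patch 1 ∖ Patch 2| = |Patch 1| − |Patch 1∩Patch 2| = 30 − 9 = 21.00.

21.00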